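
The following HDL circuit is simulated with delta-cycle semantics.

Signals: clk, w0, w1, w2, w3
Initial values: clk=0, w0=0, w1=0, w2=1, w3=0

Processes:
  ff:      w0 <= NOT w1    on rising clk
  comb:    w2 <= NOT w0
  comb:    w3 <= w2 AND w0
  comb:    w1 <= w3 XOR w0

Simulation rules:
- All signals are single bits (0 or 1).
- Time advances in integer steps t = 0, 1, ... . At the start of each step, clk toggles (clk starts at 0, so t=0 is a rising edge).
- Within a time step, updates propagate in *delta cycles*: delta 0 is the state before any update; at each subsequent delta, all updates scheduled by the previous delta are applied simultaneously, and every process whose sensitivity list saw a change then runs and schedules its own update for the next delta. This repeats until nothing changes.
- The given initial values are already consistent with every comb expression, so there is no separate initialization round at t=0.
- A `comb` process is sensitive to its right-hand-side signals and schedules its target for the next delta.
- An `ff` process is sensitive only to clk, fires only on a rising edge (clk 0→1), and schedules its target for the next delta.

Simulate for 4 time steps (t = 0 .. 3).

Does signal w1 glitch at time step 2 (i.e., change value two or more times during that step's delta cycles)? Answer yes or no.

t=0 Δ0: w3=0 clk=0 w2=1 w1=0 w0=0
  Δ1: clk:0→1
  Δ2: w0:0→1
  Δ3: w3:0→1, w2:1→0, w1:0→1
  Δ4: w3:1→0, w1:1→0
  Δ5: w1:0→1
  (5Δ to stable)
t=1 Δ0: w3=0 clk=1 w2=0 w1=1 w0=1
  Δ1: clk:1→0
  (1Δ to stable)
t=2 Δ0: w3=0 clk=0 w2=0 w1=1 w0=1
  Δ1: clk:0→1
  Δ2: w0:1→0
  Δ3: w2:0→1, w1:1→0
  (3Δ to stable)
t=3 Δ0: w3=0 clk=1 w2=1 w1=0 w0=0
  Δ1: clk:1→0
  (1Δ to stable)

no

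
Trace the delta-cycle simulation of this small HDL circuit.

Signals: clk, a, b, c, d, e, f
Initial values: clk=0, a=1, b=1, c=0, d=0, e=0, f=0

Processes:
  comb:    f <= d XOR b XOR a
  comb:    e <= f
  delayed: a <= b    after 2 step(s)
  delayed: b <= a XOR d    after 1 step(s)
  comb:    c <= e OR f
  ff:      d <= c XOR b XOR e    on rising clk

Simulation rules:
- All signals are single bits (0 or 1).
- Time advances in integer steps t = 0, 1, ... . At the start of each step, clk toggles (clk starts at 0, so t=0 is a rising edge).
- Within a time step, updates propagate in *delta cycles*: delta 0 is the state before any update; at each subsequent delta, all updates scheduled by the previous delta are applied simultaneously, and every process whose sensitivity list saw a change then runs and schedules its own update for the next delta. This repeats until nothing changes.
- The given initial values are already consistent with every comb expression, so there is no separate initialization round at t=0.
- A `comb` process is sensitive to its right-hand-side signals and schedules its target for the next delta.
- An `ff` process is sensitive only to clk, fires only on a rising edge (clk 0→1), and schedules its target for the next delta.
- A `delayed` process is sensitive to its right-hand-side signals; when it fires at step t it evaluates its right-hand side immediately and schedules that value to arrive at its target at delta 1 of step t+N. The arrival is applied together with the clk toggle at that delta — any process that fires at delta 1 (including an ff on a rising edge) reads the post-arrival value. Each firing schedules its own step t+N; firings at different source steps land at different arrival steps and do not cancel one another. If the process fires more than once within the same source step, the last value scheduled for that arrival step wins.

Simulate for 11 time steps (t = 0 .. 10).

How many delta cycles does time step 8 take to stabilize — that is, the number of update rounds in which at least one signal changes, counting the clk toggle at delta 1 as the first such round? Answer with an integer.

t0.Δ0 e=0 a=1 f=0 b=1 d=0 clk=0 c=0
t0.Δ1 e=0 a=1 f=0 b=1 d=0 clk=1 c=0
t0.Δ2 e=0 a=1 f=0 b=1 d=1 clk=1 c=0
t0.Δ3 e=0 a=1 f=1 b=1 d=1 clk=1 c=0
t0.Δ4 e=1 a=1 f=1 b=1 d=1 clk=1 c=1
t1.Δ0 e=1 a=1 f=1 b=1 d=1 clk=1 c=1
t1.Δ1 e=1 a=1 f=1 b=0 d=1 clk=0 c=1
t1.Δ2 e=1 a=1 f=0 b=0 d=1 clk=0 c=1
t1.Δ3 e=0 a=1 f=0 b=0 d=1 clk=0 c=1
t1.Δ4 e=0 a=1 f=0 b=0 d=1 clk=0 c=0
t2.Δ0 e=0 a=1 f=0 b=0 d=1 clk=0 c=0
t2.Δ1 e=0 a=1 f=0 b=0 d=1 clk=1 c=0
t2.Δ2 e=0 a=1 f=0 b=0 d=0 clk=1 c=0
t2.Δ3 e=0 a=1 f=1 b=0 d=0 clk=1 c=0
t2.Δ4 e=1 a=1 f=1 b=0 d=0 clk=1 c=1
t3.Δ0 e=1 a=1 f=1 b=0 d=0 clk=1 c=1
t3.Δ1 e=1 a=0 f=1 b=1 d=0 clk=0 c=1
t4.Δ0 e=1 a=0 f=1 b=1 d=0 clk=0 c=1
t4.Δ1 e=1 a=0 f=1 b=0 d=0 clk=1 c=1
t4.Δ2 e=1 a=0 f=0 b=0 d=0 clk=1 c=1
t4.Δ3 e=0 a=0 f=0 b=0 d=0 clk=1 c=1
t4.Δ4 e=0 a=0 f=0 b=0 d=0 clk=1 c=0
t5.Δ0 e=0 a=0 f=0 b=0 d=0 clk=1 c=0
t5.Δ1 e=0 a=1 f=0 b=0 d=0 clk=0 c=0
t5.Δ2 e=0 a=1 f=1 b=0 d=0 clk=0 c=0
t5.Δ3 e=1 a=1 f=1 b=0 d=0 clk=0 c=1
t6.Δ0 e=1 a=1 f=1 b=0 d=0 clk=0 c=1
t6.Δ1 e=1 a=0 f=1 b=1 d=0 clk=1 c=1
t6.Δ2 e=1 a=0 f=1 b=1 d=1 clk=1 c=1
t6.Δ3 e=1 a=0 f=0 b=1 d=1 clk=1 c=1
t6.Δ4 e=0 a=0 f=0 b=1 d=1 clk=1 c=1
t6.Δ5 e=0 a=0 f=0 b=1 d=1 clk=1 c=0
t7.Δ0 e=0 a=0 f=0 b=1 d=1 clk=1 c=0
t7.Δ1 e=0 a=0 f=0 b=1 d=1 clk=0 c=0
t8.Δ0 e=0 a=0 f=0 b=1 d=1 clk=0 c=0
t8.Δ1 e=0 a=1 f=0 b=1 d=1 clk=1 c=0
t8.Δ2 e=0 a=1 f=1 b=1 d=1 clk=1 c=0
t8.Δ3 e=1 a=1 f=1 b=1 d=1 clk=1 c=1
t9.Δ0 e=1 a=1 f=1 b=1 d=1 clk=1 c=1
t9.Δ1 e=1 a=1 f=1 b=0 d=1 clk=0 c=1
t9.Δ2 e=1 a=1 f=0 b=0 d=1 clk=0 c=1
t9.Δ3 e=0 a=1 f=0 b=0 d=1 clk=0 c=1
t9.Δ4 e=0 a=1 f=0 b=0 d=1 clk=0 c=0
t10.Δ0 e=0 a=1 f=0 b=0 d=1 clk=0 c=0
t10.Δ1 e=0 a=1 f=0 b=0 d=1 clk=1 c=0
t10.Δ2 e=0 a=1 f=0 b=0 d=0 clk=1 c=0
t10.Δ3 e=0 a=1 f=1 b=0 d=0 clk=1 c=0
t10.Δ4 e=1 a=1 f=1 b=0 d=0 clk=1 c=1

3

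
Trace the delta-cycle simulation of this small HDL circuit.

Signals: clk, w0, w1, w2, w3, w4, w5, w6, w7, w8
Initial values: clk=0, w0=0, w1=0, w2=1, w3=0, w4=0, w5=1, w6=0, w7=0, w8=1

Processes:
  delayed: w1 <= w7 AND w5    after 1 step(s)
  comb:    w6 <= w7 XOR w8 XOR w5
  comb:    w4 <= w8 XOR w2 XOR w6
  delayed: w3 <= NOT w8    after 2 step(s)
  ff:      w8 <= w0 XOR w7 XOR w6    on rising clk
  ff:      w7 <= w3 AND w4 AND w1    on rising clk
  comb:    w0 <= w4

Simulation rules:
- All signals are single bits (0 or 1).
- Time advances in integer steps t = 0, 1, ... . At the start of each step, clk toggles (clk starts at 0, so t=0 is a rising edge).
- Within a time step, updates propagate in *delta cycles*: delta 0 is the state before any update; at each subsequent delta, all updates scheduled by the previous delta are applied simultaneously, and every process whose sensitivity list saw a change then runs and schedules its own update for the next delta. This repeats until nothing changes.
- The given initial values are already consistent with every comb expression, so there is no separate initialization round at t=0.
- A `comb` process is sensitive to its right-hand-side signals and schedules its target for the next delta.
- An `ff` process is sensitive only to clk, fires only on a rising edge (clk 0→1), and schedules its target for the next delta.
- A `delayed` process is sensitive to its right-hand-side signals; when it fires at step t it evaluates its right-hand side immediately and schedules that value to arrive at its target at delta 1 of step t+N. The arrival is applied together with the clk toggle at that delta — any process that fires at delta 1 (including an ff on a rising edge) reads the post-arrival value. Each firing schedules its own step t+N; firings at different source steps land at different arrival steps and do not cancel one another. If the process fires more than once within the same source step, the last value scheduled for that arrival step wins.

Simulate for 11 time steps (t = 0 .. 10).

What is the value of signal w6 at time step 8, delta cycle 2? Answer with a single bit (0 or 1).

0

[bits: w8,w1,w2,clk,w5,w0,w7,w4,w6,w3]
t=0: Δ0=1010100000 Δ1=1011100000 Δ2=0011100000 Δ3=0011100110 Δ4=0011110010 Δ5=0011100010 | 5Δ
t=1: Δ0=0011100010 Δ1=0010100010 | 1Δ
t=2: Δ0=0010100010 Δ1=0011100011 Δ2=1011100011 Δ3=1011100101 Δ4=1011110001 Δ5=1011100001 | 5Δ
t=3: Δ0=1011100001 Δ1=1010100001 | 1Δ
t=4: Δ0=1010100001 Δ1=1011100000 Δ2=0011100000 Δ3=0011100110 Δ4=0011110010 Δ5=0011100010 | 5Δ
t=5: Δ0=0011100010 Δ1=0010100010 | 1Δ
t=6: Δ0=0010100010 Δ1=0011100011 Δ2=1011100011 Δ3=1011100101 Δ4=1011110001 Δ5=1011100001 | 5Δ
t=7: Δ0=1011100001 Δ1=1010100001 | 1Δ
t=8: Δ0=1010100001 Δ1=1011100000 Δ2=0011100000 Δ3=0011100110 Δ4=0011110010 Δ5=0011100010 | 5Δ
t=9: Δ0=0011100010 Δ1=0010100010 | 1Δ
t=10: Δ0=0010100010 Δ1=0011100011 Δ2=1011100011 Δ3=1011100101 Δ4=1011110001 Δ5=1011100001 | 5Δ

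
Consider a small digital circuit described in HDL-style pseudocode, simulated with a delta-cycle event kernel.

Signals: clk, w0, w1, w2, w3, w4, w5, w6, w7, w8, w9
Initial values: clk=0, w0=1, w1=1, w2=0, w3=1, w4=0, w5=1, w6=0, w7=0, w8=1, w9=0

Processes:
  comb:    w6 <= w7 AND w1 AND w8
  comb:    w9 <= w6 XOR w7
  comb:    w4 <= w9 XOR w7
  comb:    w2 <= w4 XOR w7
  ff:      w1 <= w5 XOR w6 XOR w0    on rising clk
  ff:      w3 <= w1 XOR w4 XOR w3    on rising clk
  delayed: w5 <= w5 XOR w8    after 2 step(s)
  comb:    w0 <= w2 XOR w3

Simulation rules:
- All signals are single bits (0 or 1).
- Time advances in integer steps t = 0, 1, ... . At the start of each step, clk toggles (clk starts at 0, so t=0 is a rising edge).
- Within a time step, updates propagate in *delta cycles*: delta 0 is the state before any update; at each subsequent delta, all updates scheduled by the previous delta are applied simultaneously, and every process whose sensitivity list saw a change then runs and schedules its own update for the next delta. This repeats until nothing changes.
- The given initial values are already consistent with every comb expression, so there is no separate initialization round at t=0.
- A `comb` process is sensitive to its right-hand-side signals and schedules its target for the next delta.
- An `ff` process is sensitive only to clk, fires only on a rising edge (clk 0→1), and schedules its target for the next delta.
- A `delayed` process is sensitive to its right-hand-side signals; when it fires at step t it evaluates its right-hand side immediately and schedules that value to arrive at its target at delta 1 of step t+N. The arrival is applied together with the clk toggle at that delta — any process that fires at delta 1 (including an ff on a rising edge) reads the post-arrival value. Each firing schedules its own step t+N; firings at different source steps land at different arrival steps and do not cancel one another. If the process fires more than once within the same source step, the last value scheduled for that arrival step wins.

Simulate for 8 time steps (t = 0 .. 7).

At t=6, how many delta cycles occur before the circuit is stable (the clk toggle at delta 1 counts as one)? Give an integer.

3

t=0 Δ0: w8=1 clk=0 w3=1 w4=0 w7=0 w2=0 w9=0 w5=1 w0=1 w1=1 w6=0
  Δ1: clk:0→1
  Δ2: w3:1→0, w1:1→0
  Δ3: w0:1→0
  (3Δ to stable)
t=1 Δ0: w8=1 clk=1 w3=0 w4=0 w7=0 w2=0 w9=0 w5=1 w0=0 w1=0 w6=0
  Δ1: clk:1→0
  (1Δ to stable)
t=2 Δ0: w8=1 clk=0 w3=0 w4=0 w7=0 w2=0 w9=0 w5=1 w0=0 w1=0 w6=0
  Δ1: clk:0→1
  Δ2: w1:0→1
  (2Δ to stable)
t=3 Δ0: w8=1 clk=1 w3=0 w4=0 w7=0 w2=0 w9=0 w5=1 w0=0 w1=1 w6=0
  Δ1: clk:1→0
  (1Δ to stable)
t=4 Δ0: w8=1 clk=0 w3=0 w4=0 w7=0 w2=0 w9=0 w5=1 w0=0 w1=1 w6=0
  Δ1: clk:0→1
  Δ2: w3:0→1
  Δ3: w0:0→1
  (3Δ to stable)
t=5 Δ0: w8=1 clk=1 w3=1 w4=0 w7=0 w2=0 w9=0 w5=1 w0=1 w1=1 w6=0
  Δ1: clk:1→0
  (1Δ to stable)
t=6 Δ0: w8=1 clk=0 w3=1 w4=0 w7=0 w2=0 w9=0 w5=1 w0=1 w1=1 w6=0
  Δ1: clk:0→1
  Δ2: w3:1→0, w1:1→0
  Δ3: w0:1→0
  (3Δ to stable)
t=7 Δ0: w8=1 clk=1 w3=0 w4=0 w7=0 w2=0 w9=0 w5=1 w0=0 w1=0 w6=0
  Δ1: clk:1→0
  (1Δ to stable)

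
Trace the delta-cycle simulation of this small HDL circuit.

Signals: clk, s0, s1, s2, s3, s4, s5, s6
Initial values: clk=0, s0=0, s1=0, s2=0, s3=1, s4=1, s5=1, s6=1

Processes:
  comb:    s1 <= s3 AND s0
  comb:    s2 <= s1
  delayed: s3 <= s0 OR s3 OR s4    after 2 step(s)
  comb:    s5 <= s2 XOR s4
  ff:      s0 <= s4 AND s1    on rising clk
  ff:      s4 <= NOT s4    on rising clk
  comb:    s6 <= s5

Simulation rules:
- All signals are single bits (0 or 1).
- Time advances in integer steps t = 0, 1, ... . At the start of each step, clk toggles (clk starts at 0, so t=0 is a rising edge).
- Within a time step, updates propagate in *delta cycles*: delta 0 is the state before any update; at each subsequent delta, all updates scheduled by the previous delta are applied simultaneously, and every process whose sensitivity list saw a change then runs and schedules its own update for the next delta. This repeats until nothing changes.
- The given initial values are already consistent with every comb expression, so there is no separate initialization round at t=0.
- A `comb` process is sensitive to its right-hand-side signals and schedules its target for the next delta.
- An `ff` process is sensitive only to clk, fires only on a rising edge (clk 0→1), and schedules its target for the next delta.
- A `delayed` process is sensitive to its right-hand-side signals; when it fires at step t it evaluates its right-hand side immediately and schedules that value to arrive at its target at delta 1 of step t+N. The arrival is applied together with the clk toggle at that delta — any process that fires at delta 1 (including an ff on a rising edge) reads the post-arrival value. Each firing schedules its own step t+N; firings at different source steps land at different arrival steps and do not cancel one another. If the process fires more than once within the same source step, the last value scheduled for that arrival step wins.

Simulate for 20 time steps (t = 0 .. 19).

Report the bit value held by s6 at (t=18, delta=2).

0

t=0 Δ0: s2=0 s6=1 s3=1 s5=1 s1=0 s0=0 clk=0 s4=1
  Δ1: clk:0→1
  Δ2: s4:1→0
  Δ3: s5:1→0
  Δ4: s6:1→0
  (4Δ to stable)
t=1 Δ0: s2=0 s6=0 s3=1 s5=0 s1=0 s0=0 clk=1 s4=0
  Δ1: clk:1→0
  (1Δ to stable)
t=2 Δ0: s2=0 s6=0 s3=1 s5=0 s1=0 s0=0 clk=0 s4=0
  Δ1: clk:0→1
  Δ2: s4:0→1
  Δ3: s5:0→1
  Δ4: s6:0→1
  (4Δ to stable)
t=3 Δ0: s2=0 s6=1 s3=1 s5=1 s1=0 s0=0 clk=1 s4=1
  Δ1: clk:1→0
  (1Δ to stable)
t=4 Δ0: s2=0 s6=1 s3=1 s5=1 s1=0 s0=0 clk=0 s4=1
  Δ1: clk:0→1
  Δ2: s4:1→0
  Δ3: s5:1→0
  Δ4: s6:1→0
  (4Δ to stable)
t=5 Δ0: s2=0 s6=0 s3=1 s5=0 s1=0 s0=0 clk=1 s4=0
  Δ1: clk:1→0
  (1Δ to stable)
t=6 Δ0: s2=0 s6=0 s3=1 s5=0 s1=0 s0=0 clk=0 s4=0
  Δ1: clk:0→1
  Δ2: s4:0→1
  Δ3: s5:0→1
  Δ4: s6:0→1
  (4Δ to stable)
t=7 Δ0: s2=0 s6=1 s3=1 s5=1 s1=0 s0=0 clk=1 s4=1
  Δ1: clk:1→0
  (1Δ to stable)
t=8 Δ0: s2=0 s6=1 s3=1 s5=1 s1=0 s0=0 clk=0 s4=1
  Δ1: clk:0→1
  Δ2: s4:1→0
  Δ3: s5:1→0
  Δ4: s6:1→0
  (4Δ to stable)
t=9 Δ0: s2=0 s6=0 s3=1 s5=0 s1=0 s0=0 clk=1 s4=0
  Δ1: clk:1→0
  (1Δ to stable)
t=10 Δ0: s2=0 s6=0 s3=1 s5=0 s1=0 s0=0 clk=0 s4=0
  Δ1: clk:0→1
  Δ2: s4:0→1
  Δ3: s5:0→1
  Δ4: s6:0→1
  (4Δ to stable)
t=11 Δ0: s2=0 s6=1 s3=1 s5=1 s1=0 s0=0 clk=1 s4=1
  Δ1: clk:1→0
  (1Δ to stable)
t=12 Δ0: s2=0 s6=1 s3=1 s5=1 s1=0 s0=0 clk=0 s4=1
  Δ1: clk:0→1
  Δ2: s4:1→0
  Δ3: s5:1→0
  Δ4: s6:1→0
  (4Δ to stable)
t=13 Δ0: s2=0 s6=0 s3=1 s5=0 s1=0 s0=0 clk=1 s4=0
  Δ1: clk:1→0
  (1Δ to stable)
t=14 Δ0: s2=0 s6=0 s3=1 s5=0 s1=0 s0=0 clk=0 s4=0
  Δ1: clk:0→1
  Δ2: s4:0→1
  Δ3: s5:0→1
  Δ4: s6:0→1
  (4Δ to stable)
t=15 Δ0: s2=0 s6=1 s3=1 s5=1 s1=0 s0=0 clk=1 s4=1
  Δ1: clk:1→0
  (1Δ to stable)
t=16 Δ0: s2=0 s6=1 s3=1 s5=1 s1=0 s0=0 clk=0 s4=1
  Δ1: clk:0→1
  Δ2: s4:1→0
  Δ3: s5:1→0
  Δ4: s6:1→0
  (4Δ to stable)
t=17 Δ0: s2=0 s6=0 s3=1 s5=0 s1=0 s0=0 clk=1 s4=0
  Δ1: clk:1→0
  (1Δ to stable)
t=18 Δ0: s2=0 s6=0 s3=1 s5=0 s1=0 s0=0 clk=0 s4=0
  Δ1: clk:0→1
  Δ2: s4:0→1
  Δ3: s5:0→1
  Δ4: s6:0→1
  (4Δ to stable)
t=19 Δ0: s2=0 s6=1 s3=1 s5=1 s1=0 s0=0 clk=1 s4=1
  Δ1: clk:1→0
  (1Δ to stable)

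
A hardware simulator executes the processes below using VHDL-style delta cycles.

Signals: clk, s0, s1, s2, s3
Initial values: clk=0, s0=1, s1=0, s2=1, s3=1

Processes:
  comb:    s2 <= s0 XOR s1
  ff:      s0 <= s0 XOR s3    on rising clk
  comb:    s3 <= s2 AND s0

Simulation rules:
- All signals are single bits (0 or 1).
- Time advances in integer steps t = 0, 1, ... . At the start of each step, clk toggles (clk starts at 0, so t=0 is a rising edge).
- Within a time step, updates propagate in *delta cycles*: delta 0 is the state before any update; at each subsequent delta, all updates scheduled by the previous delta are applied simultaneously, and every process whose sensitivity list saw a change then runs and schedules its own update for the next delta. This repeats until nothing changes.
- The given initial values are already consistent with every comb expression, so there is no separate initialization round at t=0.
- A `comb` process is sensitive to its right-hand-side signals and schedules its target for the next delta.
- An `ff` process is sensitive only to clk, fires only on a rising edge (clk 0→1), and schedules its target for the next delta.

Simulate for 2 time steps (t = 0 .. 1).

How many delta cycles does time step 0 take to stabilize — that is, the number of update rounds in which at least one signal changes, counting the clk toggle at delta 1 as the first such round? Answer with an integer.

t=0 Δ0: s2=1 s0=1 s1=0 clk=0 s3=1
  Δ1: clk:0→1
  Δ2: s0:1→0
  Δ3: s2:1→0, s3:1→0
  (3Δ to stable)
t=1 Δ0: s2=0 s0=0 s1=0 clk=1 s3=0
  Δ1: clk:1→0
  (1Δ to stable)

3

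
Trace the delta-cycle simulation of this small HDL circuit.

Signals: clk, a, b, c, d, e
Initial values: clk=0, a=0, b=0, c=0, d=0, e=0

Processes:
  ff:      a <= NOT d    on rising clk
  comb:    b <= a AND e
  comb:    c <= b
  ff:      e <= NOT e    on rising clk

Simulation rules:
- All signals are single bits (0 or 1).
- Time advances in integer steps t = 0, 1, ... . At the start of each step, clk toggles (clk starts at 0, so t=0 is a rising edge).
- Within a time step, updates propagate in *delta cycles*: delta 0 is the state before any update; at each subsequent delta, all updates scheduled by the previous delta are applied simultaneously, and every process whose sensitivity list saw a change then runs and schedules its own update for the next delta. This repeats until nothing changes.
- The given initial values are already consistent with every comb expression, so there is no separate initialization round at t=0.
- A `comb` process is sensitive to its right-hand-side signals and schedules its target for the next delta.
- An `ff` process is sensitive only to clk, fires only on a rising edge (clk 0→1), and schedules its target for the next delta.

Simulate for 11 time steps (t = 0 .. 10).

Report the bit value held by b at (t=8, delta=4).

t=0 Δ0: clk=0 e=0 b=0 c=0 a=0 d=0
  Δ1: clk:0→1
  Δ2: e:0→1, a:0→1
  Δ3: b:0→1
  Δ4: c:0→1
  (4Δ to stable)
t=1 Δ0: clk=1 e=1 b=1 c=1 a=1 d=0
  Δ1: clk:1→0
  (1Δ to stable)
t=2 Δ0: clk=0 e=1 b=1 c=1 a=1 d=0
  Δ1: clk:0→1
  Δ2: e:1→0
  Δ3: b:1→0
  Δ4: c:1→0
  (4Δ to stable)
t=3 Δ0: clk=1 e=0 b=0 c=0 a=1 d=0
  Δ1: clk:1→0
  (1Δ to stable)
t=4 Δ0: clk=0 e=0 b=0 c=0 a=1 d=0
  Δ1: clk:0→1
  Δ2: e:0→1
  Δ3: b:0→1
  Δ4: c:0→1
  (4Δ to stable)
t=5 Δ0: clk=1 e=1 b=1 c=1 a=1 d=0
  Δ1: clk:1→0
  (1Δ to stable)
t=6 Δ0: clk=0 e=1 b=1 c=1 a=1 d=0
  Δ1: clk:0→1
  Δ2: e:1→0
  Δ3: b:1→0
  Δ4: c:1→0
  (4Δ to stable)
t=7 Δ0: clk=1 e=0 b=0 c=0 a=1 d=0
  Δ1: clk:1→0
  (1Δ to stable)
t=8 Δ0: clk=0 e=0 b=0 c=0 a=1 d=0
  Δ1: clk:0→1
  Δ2: e:0→1
  Δ3: b:0→1
  Δ4: c:0→1
  (4Δ to stable)
t=9 Δ0: clk=1 e=1 b=1 c=1 a=1 d=0
  Δ1: clk:1→0
  (1Δ to stable)
t=10 Δ0: clk=0 e=1 b=1 c=1 a=1 d=0
  Δ1: clk:0→1
  Δ2: e:1→0
  Δ3: b:1→0
  Δ4: c:1→0
  (4Δ to stable)

1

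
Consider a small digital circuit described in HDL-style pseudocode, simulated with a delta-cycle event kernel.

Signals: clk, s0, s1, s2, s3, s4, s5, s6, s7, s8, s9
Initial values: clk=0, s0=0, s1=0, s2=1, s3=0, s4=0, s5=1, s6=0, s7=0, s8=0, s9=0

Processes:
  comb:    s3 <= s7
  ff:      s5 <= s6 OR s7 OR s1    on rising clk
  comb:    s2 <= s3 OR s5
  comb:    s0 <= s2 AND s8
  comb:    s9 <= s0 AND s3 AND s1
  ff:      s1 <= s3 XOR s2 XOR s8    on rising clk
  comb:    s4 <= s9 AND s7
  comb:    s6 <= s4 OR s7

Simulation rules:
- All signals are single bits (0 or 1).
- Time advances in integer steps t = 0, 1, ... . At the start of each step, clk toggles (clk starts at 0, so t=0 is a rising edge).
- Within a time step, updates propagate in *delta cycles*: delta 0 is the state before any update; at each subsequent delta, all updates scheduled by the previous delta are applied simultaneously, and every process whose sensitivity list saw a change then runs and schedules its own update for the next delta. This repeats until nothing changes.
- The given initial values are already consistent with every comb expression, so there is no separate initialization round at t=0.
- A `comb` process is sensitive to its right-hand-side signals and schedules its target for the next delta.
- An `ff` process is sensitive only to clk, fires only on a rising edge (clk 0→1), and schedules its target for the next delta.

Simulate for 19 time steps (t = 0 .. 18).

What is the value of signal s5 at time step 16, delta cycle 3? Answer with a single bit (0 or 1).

[bits: s3,s1,s8,s7,s6,s9,s2,s0,s5,s4,clk]
t=0: Δ0=00000010100 Δ1=00000010101 Δ2=01000010001 Δ3=01000000001 | 3Δ
t=1: Δ0=01000000001 Δ1=01000000000 | 1Δ
t=2: Δ0=01000000000 Δ1=01000000001 Δ2=00000000101 Δ3=00000010101 | 3Δ
t=3: Δ0=00000010101 Δ1=00000010100 | 1Δ
t=4: Δ0=00000010100 Δ1=00000010101 Δ2=01000010001 Δ3=01000000001 | 3Δ
t=5: Δ0=01000000001 Δ1=01000000000 | 1Δ
t=6: Δ0=01000000000 Δ1=01000000001 Δ2=00000000101 Δ3=00000010101 | 3Δ
t=7: Δ0=00000010101 Δ1=00000010100 | 1Δ
t=8: Δ0=00000010100 Δ1=00000010101 Δ2=01000010001 Δ3=01000000001 | 3Δ
t=9: Δ0=01000000001 Δ1=01000000000 | 1Δ
t=10: Δ0=01000000000 Δ1=01000000001 Δ2=00000000101 Δ3=00000010101 | 3Δ
t=11: Δ0=00000010101 Δ1=00000010100 | 1Δ
t=12: Δ0=00000010100 Δ1=00000010101 Δ2=01000010001 Δ3=01000000001 | 3Δ
t=13: Δ0=01000000001 Δ1=01000000000 | 1Δ
t=14: Δ0=01000000000 Δ1=01000000001 Δ2=00000000101 Δ3=00000010101 | 3Δ
t=15: Δ0=00000010101 Δ1=00000010100 | 1Δ
t=16: Δ0=00000010100 Δ1=00000010101 Δ2=01000010001 Δ3=01000000001 | 3Δ
t=17: Δ0=01000000001 Δ1=01000000000 | 1Δ
t=18: Δ0=01000000000 Δ1=01000000001 Δ2=00000000101 Δ3=00000010101 | 3Δ

0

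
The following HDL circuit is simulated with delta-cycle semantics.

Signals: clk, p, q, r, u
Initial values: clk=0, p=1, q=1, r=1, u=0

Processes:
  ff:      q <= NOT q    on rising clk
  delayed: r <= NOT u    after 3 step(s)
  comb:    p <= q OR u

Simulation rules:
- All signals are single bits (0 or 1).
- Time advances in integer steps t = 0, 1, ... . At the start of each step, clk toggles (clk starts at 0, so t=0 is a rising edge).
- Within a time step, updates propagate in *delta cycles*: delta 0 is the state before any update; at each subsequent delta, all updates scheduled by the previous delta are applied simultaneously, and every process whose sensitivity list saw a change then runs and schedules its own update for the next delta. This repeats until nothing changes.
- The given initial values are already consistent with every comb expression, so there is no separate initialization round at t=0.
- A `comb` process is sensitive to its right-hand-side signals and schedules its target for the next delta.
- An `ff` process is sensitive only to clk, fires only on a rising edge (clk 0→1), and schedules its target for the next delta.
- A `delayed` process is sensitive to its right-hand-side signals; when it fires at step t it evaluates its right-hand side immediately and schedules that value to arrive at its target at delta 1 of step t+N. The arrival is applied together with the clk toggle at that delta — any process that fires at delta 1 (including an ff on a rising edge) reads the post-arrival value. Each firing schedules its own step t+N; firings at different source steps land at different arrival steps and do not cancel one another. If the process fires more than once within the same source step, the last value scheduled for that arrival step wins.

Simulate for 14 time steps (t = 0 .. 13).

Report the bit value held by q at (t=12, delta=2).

0

[bits: u,q,r,clk,p]
t=0: Δ0=01101 Δ1=01111 Δ2=00111 Δ3=00110 | 3Δ
t=1: Δ0=00110 Δ1=00100 | 1Δ
t=2: Δ0=00100 Δ1=00110 Δ2=01110 Δ3=01111 | 3Δ
t=3: Δ0=01111 Δ1=01101 | 1Δ
t=4: Δ0=01101 Δ1=01111 Δ2=00111 Δ3=00110 | 3Δ
t=5: Δ0=00110 Δ1=00100 | 1Δ
t=6: Δ0=00100 Δ1=00110 Δ2=01110 Δ3=01111 | 3Δ
t=7: Δ0=01111 Δ1=01101 | 1Δ
t=8: Δ0=01101 Δ1=01111 Δ2=00111 Δ3=00110 | 3Δ
t=9: Δ0=00110 Δ1=00100 | 1Δ
t=10: Δ0=00100 Δ1=00110 Δ2=01110 Δ3=01111 | 3Δ
t=11: Δ0=01111 Δ1=01101 | 1Δ
t=12: Δ0=01101 Δ1=01111 Δ2=00111 Δ3=00110 | 3Δ
t=13: Δ0=00110 Δ1=00100 | 1Δ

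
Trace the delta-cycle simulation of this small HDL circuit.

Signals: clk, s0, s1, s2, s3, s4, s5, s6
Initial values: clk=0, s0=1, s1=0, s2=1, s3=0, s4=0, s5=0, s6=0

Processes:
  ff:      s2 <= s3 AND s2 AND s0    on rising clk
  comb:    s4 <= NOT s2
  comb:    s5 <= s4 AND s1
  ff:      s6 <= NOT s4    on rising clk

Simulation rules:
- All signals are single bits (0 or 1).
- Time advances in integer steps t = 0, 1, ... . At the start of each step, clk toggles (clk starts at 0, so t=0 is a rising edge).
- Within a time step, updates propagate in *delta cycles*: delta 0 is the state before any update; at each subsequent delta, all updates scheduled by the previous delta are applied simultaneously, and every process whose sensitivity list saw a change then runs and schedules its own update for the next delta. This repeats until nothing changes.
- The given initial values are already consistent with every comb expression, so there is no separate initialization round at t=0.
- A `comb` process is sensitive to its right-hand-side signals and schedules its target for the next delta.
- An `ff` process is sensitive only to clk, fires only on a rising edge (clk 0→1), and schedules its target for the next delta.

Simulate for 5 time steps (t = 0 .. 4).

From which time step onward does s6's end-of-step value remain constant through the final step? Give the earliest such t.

2

t0.Δ0 s0=1 clk=0 s4=0 s1=0 s6=0 s3=0 s2=1 s5=0
t0.Δ1 s0=1 clk=1 s4=0 s1=0 s6=0 s3=0 s2=1 s5=0
t0.Δ2 s0=1 clk=1 s4=0 s1=0 s6=1 s3=0 s2=0 s5=0
t0.Δ3 s0=1 clk=1 s4=1 s1=0 s6=1 s3=0 s2=0 s5=0
t1.Δ0 s0=1 clk=1 s4=1 s1=0 s6=1 s3=0 s2=0 s5=0
t1.Δ1 s0=1 clk=0 s4=1 s1=0 s6=1 s3=0 s2=0 s5=0
t2.Δ0 s0=1 clk=0 s4=1 s1=0 s6=1 s3=0 s2=0 s5=0
t2.Δ1 s0=1 clk=1 s4=1 s1=0 s6=1 s3=0 s2=0 s5=0
t2.Δ2 s0=1 clk=1 s4=1 s1=0 s6=0 s3=0 s2=0 s5=0
t3.Δ0 s0=1 clk=1 s4=1 s1=0 s6=0 s3=0 s2=0 s5=0
t3.Δ1 s0=1 clk=0 s4=1 s1=0 s6=0 s3=0 s2=0 s5=0
t4.Δ0 s0=1 clk=0 s4=1 s1=0 s6=0 s3=0 s2=0 s5=0
t4.Δ1 s0=1 clk=1 s4=1 s1=0 s6=0 s3=0 s2=0 s5=0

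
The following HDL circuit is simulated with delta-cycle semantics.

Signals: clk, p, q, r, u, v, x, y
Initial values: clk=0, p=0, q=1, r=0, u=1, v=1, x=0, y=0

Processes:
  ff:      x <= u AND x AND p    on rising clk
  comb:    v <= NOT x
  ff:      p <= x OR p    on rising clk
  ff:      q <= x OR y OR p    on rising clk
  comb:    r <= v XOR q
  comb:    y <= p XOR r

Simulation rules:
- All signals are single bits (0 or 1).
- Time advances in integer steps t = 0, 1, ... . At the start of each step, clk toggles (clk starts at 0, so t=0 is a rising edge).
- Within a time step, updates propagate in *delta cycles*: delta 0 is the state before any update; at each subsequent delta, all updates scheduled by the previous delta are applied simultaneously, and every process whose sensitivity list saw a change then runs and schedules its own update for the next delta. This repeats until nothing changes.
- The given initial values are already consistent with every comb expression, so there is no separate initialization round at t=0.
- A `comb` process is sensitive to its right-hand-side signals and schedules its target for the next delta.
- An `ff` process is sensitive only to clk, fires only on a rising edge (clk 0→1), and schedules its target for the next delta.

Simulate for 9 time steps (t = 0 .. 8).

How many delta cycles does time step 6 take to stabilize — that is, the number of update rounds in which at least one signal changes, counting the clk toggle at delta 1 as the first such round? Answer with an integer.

4

t=0 Δ0: v=1 clk=0 r=0 y=0 x=0 p=0 u=1 q=1
  Δ1: clk:0→1
  Δ2: q:1→0
  Δ3: r:0→1
  Δ4: y:0→1
  (4Δ to stable)
t=1 Δ0: v=1 clk=1 r=1 y=1 x=0 p=0 u=1 q=0
  Δ1: clk:1→0
  (1Δ to stable)
t=2 Δ0: v=1 clk=0 r=1 y=1 x=0 p=0 u=1 q=0
  Δ1: clk:0→1
  Δ2: q:0→1
  Δ3: r:1→0
  Δ4: y:1→0
  (4Δ to stable)
t=3 Δ0: v=1 clk=1 r=0 y=0 x=0 p=0 u=1 q=1
  Δ1: clk:1→0
  (1Δ to stable)
t=4 Δ0: v=1 clk=0 r=0 y=0 x=0 p=0 u=1 q=1
  Δ1: clk:0→1
  Δ2: q:1→0
  Δ3: r:0→1
  Δ4: y:0→1
  (4Δ to stable)
t=5 Δ0: v=1 clk=1 r=1 y=1 x=0 p=0 u=1 q=0
  Δ1: clk:1→0
  (1Δ to stable)
t=6 Δ0: v=1 clk=0 r=1 y=1 x=0 p=0 u=1 q=0
  Δ1: clk:0→1
  Δ2: q:0→1
  Δ3: r:1→0
  Δ4: y:1→0
  (4Δ to stable)
t=7 Δ0: v=1 clk=1 r=0 y=0 x=0 p=0 u=1 q=1
  Δ1: clk:1→0
  (1Δ to stable)
t=8 Δ0: v=1 clk=0 r=0 y=0 x=0 p=0 u=1 q=1
  Δ1: clk:0→1
  Δ2: q:1→0
  Δ3: r:0→1
  Δ4: y:0→1
  (4Δ to stable)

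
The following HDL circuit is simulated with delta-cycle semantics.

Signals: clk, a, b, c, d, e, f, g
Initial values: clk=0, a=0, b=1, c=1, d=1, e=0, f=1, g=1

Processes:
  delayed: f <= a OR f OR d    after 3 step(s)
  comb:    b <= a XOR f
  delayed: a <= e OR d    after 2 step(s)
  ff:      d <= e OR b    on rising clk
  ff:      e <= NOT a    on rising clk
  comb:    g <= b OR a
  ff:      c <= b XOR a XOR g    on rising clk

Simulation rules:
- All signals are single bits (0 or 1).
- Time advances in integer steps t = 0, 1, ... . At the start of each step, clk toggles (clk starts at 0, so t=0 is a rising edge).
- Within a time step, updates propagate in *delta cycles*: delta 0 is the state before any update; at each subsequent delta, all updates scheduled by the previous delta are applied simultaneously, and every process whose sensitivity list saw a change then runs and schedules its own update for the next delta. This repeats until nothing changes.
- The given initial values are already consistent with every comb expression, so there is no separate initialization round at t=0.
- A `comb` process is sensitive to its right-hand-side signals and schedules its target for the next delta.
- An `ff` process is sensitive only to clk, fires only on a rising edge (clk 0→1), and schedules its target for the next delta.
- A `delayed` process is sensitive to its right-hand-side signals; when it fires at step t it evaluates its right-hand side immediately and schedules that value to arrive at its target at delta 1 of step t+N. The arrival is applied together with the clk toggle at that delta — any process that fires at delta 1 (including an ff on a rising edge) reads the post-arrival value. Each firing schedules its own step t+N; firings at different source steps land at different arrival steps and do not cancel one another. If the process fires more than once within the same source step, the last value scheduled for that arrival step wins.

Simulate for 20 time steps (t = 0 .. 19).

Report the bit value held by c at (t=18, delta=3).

1

t0.Δ0 d=1 c=1 g=1 b=1 a=0 f=1 clk=0 e=0
t0.Δ1 d=1 c=1 g=1 b=1 a=0 f=1 clk=1 e=0
t0.Δ2 d=1 c=0 g=1 b=1 a=0 f=1 clk=1 e=1
t1.Δ0 d=1 c=0 g=1 b=1 a=0 f=1 clk=1 e=1
t1.Δ1 d=1 c=0 g=1 b=1 a=0 f=1 clk=0 e=1
t2.Δ0 d=1 c=0 g=1 b=1 a=0 f=1 clk=0 e=1
t2.Δ1 d=1 c=0 g=1 b=1 a=1 f=1 clk=1 e=1
t2.Δ2 d=1 c=1 g=1 b=0 a=1 f=1 clk=1 e=0
t3.Δ0 d=1 c=1 g=1 b=0 a=1 f=1 clk=1 e=0
t3.Δ1 d=1 c=1 g=1 b=0 a=1 f=1 clk=0 e=0
t4.Δ0 d=1 c=1 g=1 b=0 a=1 f=1 clk=0 e=0
t4.Δ1 d=1 c=1 g=1 b=0 a=1 f=1 clk=1 e=0
t4.Δ2 d=0 c=0 g=1 b=0 a=1 f=1 clk=1 e=0
t5.Δ0 d=0 c=0 g=1 b=0 a=1 f=1 clk=1 e=0
t5.Δ1 d=0 c=0 g=1 b=0 a=1 f=1 clk=0 e=0
t6.Δ0 d=0 c=0 g=1 b=0 a=1 f=1 clk=0 e=0
t6.Δ1 d=0 c=0 g=1 b=0 a=0 f=1 clk=1 e=0
t6.Δ2 d=0 c=1 g=0 b=1 a=0 f=1 clk=1 e=1
t6.Δ3 d=0 c=1 g=1 b=1 a=0 f=1 clk=1 e=1
t7.Δ0 d=0 c=1 g=1 b=1 a=0 f=1 clk=1 e=1
t7.Δ1 d=0 c=1 g=1 b=1 a=0 f=1 clk=0 e=1
t8.Δ0 d=0 c=1 g=1 b=1 a=0 f=1 clk=0 e=1
t8.Δ1 d=0 c=1 g=1 b=1 a=1 f=1 clk=1 e=1
t8.Δ2 d=1 c=1 g=1 b=0 a=1 f=1 clk=1 e=0
t9.Δ0 d=1 c=1 g=1 b=0 a=1 f=1 clk=1 e=0
t9.Δ1 d=1 c=1 g=1 b=0 a=1 f=1 clk=0 e=0
t10.Δ0 d=1 c=1 g=1 b=0 a=1 f=1 clk=0 e=0
t10.Δ1 d=1 c=1 g=1 b=0 a=1 f=1 clk=1 e=0
t10.Δ2 d=0 c=0 g=1 b=0 a=1 f=1 clk=1 e=0
t11.Δ0 d=0 c=0 g=1 b=0 a=1 f=1 clk=1 e=0
t11.Δ1 d=0 c=0 g=1 b=0 a=1 f=1 clk=0 e=0
t12.Δ0 d=0 c=0 g=1 b=0 a=1 f=1 clk=0 e=0
t12.Δ1 d=0 c=0 g=1 b=0 a=0 f=1 clk=1 e=0
t12.Δ2 d=0 c=1 g=0 b=1 a=0 f=1 clk=1 e=1
t12.Δ3 d=0 c=1 g=1 b=1 a=0 f=1 clk=1 e=1
t13.Δ0 d=0 c=1 g=1 b=1 a=0 f=1 clk=1 e=1
t13.Δ1 d=0 c=1 g=1 b=1 a=0 f=1 clk=0 e=1
t14.Δ0 d=0 c=1 g=1 b=1 a=0 f=1 clk=0 e=1
t14.Δ1 d=0 c=1 g=1 b=1 a=1 f=1 clk=1 e=1
t14.Δ2 d=1 c=1 g=1 b=0 a=1 f=1 clk=1 e=0
t15.Δ0 d=1 c=1 g=1 b=0 a=1 f=1 clk=1 e=0
t15.Δ1 d=1 c=1 g=1 b=0 a=1 f=1 clk=0 e=0
t16.Δ0 d=1 c=1 g=1 b=0 a=1 f=1 clk=0 e=0
t16.Δ1 d=1 c=1 g=1 b=0 a=1 f=1 clk=1 e=0
t16.Δ2 d=0 c=0 g=1 b=0 a=1 f=1 clk=1 e=0
t17.Δ0 d=0 c=0 g=1 b=0 a=1 f=1 clk=1 e=0
t17.Δ1 d=0 c=0 g=1 b=0 a=1 f=1 clk=0 e=0
t18.Δ0 d=0 c=0 g=1 b=0 a=1 f=1 clk=0 e=0
t18.Δ1 d=0 c=0 g=1 b=0 a=0 f=1 clk=1 e=0
t18.Δ2 d=0 c=1 g=0 b=1 a=0 f=1 clk=1 e=1
t18.Δ3 d=0 c=1 g=1 b=1 a=0 f=1 clk=1 e=1
t19.Δ0 d=0 c=1 g=1 b=1 a=0 f=1 clk=1 e=1
t19.Δ1 d=0 c=1 g=1 b=1 a=0 f=1 clk=0 e=1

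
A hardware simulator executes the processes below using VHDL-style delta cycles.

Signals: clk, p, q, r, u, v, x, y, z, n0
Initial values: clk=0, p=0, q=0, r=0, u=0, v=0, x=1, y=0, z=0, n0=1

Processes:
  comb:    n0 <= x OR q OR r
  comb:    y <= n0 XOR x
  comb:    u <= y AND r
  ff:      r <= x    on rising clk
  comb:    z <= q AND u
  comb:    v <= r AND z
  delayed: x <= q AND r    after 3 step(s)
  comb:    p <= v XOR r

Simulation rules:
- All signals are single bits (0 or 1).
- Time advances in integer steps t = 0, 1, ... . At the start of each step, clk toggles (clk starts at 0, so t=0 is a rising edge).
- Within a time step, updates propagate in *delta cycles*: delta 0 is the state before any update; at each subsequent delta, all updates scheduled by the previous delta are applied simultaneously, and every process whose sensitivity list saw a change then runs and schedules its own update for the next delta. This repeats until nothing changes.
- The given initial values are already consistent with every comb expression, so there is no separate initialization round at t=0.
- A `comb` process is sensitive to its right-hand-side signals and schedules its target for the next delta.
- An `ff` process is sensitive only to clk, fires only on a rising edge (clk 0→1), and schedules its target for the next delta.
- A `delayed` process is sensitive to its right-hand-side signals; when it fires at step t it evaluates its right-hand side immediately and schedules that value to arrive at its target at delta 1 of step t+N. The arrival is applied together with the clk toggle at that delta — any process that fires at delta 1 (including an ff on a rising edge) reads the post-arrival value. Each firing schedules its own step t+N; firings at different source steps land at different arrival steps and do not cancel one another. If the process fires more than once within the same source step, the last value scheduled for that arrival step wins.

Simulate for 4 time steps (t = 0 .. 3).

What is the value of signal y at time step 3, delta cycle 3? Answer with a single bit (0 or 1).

1

t0.Δ0 p=0 y=0 u=0 q=0 z=0 v=0 n0=1 x=1 r=0 clk=0
t0.Δ1 p=0 y=0 u=0 q=0 z=0 v=0 n0=1 x=1 r=0 clk=1
t0.Δ2 p=0 y=0 u=0 q=0 z=0 v=0 n0=1 x=1 r=1 clk=1
t0.Δ3 p=1 y=0 u=0 q=0 z=0 v=0 n0=1 x=1 r=1 clk=1
t1.Δ0 p=1 y=0 u=0 q=0 z=0 v=0 n0=1 x=1 r=1 clk=1
t1.Δ1 p=1 y=0 u=0 q=0 z=0 v=0 n0=1 x=1 r=1 clk=0
t2.Δ0 p=1 y=0 u=0 q=0 z=0 v=0 n0=1 x=1 r=1 clk=0
t2.Δ1 p=1 y=0 u=0 q=0 z=0 v=0 n0=1 x=1 r=1 clk=1
t3.Δ0 p=1 y=0 u=0 q=0 z=0 v=0 n0=1 x=1 r=1 clk=1
t3.Δ1 p=1 y=0 u=0 q=0 z=0 v=0 n0=1 x=0 r=1 clk=0
t3.Δ2 p=1 y=1 u=0 q=0 z=0 v=0 n0=1 x=0 r=1 clk=0
t3.Δ3 p=1 y=1 u=1 q=0 z=0 v=0 n0=1 x=0 r=1 clk=0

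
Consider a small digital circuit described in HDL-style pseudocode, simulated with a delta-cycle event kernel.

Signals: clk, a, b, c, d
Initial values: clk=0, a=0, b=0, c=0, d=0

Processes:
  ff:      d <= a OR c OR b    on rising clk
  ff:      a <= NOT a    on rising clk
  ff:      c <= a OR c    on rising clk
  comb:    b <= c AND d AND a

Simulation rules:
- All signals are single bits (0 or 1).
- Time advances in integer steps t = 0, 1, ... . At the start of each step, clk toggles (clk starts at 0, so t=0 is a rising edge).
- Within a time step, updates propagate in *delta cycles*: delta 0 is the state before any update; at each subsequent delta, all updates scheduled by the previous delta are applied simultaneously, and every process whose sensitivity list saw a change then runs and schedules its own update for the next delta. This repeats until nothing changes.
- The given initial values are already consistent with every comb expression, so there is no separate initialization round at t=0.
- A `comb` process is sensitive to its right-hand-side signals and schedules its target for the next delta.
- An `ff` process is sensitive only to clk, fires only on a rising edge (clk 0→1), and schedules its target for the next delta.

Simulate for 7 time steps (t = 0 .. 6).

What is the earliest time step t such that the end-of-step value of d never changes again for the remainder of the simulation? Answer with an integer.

t0.Δ0 d=0 c=0 a=0 b=0 clk=0
t0.Δ1 d=0 c=0 a=0 b=0 clk=1
t0.Δ2 d=0 c=0 a=1 b=0 clk=1
t1.Δ0 d=0 c=0 a=1 b=0 clk=1
t1.Δ1 d=0 c=0 a=1 b=0 clk=0
t2.Δ0 d=0 c=0 a=1 b=0 clk=0
t2.Δ1 d=0 c=0 a=1 b=0 clk=1
t2.Δ2 d=1 c=1 a=0 b=0 clk=1
t3.Δ0 d=1 c=1 a=0 b=0 clk=1
t3.Δ1 d=1 c=1 a=0 b=0 clk=0
t4.Δ0 d=1 c=1 a=0 b=0 clk=0
t4.Δ1 d=1 c=1 a=0 b=0 clk=1
t4.Δ2 d=1 c=1 a=1 b=0 clk=1
t4.Δ3 d=1 c=1 a=1 b=1 clk=1
t5.Δ0 d=1 c=1 a=1 b=1 clk=1
t5.Δ1 d=1 c=1 a=1 b=1 clk=0
t6.Δ0 d=1 c=1 a=1 b=1 clk=0
t6.Δ1 d=1 c=1 a=1 b=1 clk=1
t6.Δ2 d=1 c=1 a=0 b=1 clk=1
t6.Δ3 d=1 c=1 a=0 b=0 clk=1

2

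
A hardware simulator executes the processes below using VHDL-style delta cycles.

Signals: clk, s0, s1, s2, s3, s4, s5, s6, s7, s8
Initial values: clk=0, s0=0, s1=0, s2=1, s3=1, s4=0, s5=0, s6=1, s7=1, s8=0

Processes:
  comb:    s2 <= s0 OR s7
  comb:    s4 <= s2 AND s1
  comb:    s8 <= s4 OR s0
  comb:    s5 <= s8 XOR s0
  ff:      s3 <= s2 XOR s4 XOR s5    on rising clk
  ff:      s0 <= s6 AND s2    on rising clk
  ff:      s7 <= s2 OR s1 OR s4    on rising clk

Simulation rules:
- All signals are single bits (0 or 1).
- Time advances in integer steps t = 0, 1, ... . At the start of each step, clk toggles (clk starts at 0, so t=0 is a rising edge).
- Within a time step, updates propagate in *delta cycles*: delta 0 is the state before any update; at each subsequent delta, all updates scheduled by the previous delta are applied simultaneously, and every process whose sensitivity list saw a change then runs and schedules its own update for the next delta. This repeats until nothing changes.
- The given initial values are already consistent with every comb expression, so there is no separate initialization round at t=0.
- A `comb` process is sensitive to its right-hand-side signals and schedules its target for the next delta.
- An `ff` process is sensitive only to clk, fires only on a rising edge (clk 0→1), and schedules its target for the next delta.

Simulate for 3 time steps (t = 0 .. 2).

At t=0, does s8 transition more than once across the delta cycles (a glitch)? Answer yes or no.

t0.Δ0 s1=0 s5=0 s2=1 s3=1 s4=0 clk=0 s0=0 s7=1 s6=1 s8=0
t0.Δ1 s1=0 s5=0 s2=1 s3=1 s4=0 clk=1 s0=0 s7=1 s6=1 s8=0
t0.Δ2 s1=0 s5=0 s2=1 s3=1 s4=0 clk=1 s0=1 s7=1 s6=1 s8=0
t0.Δ3 s1=0 s5=1 s2=1 s3=1 s4=0 clk=1 s0=1 s7=1 s6=1 s8=1
t0.Δ4 s1=0 s5=0 s2=1 s3=1 s4=0 clk=1 s0=1 s7=1 s6=1 s8=1
t1.Δ0 s1=0 s5=0 s2=1 s3=1 s4=0 clk=1 s0=1 s7=1 s6=1 s8=1
t1.Δ1 s1=0 s5=0 s2=1 s3=1 s4=0 clk=0 s0=1 s7=1 s6=1 s8=1
t2.Δ0 s1=0 s5=0 s2=1 s3=1 s4=0 clk=0 s0=1 s7=1 s6=1 s8=1
t2.Δ1 s1=0 s5=0 s2=1 s3=1 s4=0 clk=1 s0=1 s7=1 s6=1 s8=1

no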